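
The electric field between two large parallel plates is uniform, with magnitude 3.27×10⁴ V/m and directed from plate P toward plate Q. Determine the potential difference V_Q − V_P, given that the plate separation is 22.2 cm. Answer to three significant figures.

-7260 V

In a uniform field, potential decreases in the direction of E: ΔV = −E·d for a displacement d parallel to E.
Going from P to Q is a displacement of 22.2 cm along the field, so V_Q − V_P = −Ed = -7260 V.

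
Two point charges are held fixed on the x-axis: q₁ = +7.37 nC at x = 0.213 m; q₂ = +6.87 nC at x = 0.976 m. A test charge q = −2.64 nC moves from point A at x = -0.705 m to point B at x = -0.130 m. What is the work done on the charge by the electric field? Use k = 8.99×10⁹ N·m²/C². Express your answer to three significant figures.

3.70×10⁻⁷ J

The work done by the electric force is W_field = −ΔU = −q(V_B − V_A) = q(V_A − V_B).
At A: distances to the source charges are 0.918 m, 1.68 m; V_A = Σ kqᵢ/rᵢ = 109 V.
At B: distances to the source charges are 0.343 m, 1.11 m; V_B = Σ kqᵢ/rᵢ = 249 V.
ΔV = V_B − V_A = 140 V.
W_field = −qΔV = −(-2.64×10⁻⁹ C)(140 V) = 3.70×10⁻⁷ J.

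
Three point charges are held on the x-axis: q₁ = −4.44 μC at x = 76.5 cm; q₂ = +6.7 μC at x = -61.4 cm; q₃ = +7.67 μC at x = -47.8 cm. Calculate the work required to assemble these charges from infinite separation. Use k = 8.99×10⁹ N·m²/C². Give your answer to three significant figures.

The assembly work is the sum of pairwise potential energies, U = Σ_{i<j} kqᵢqⱼ/rᵢⱼ.
Pair separations: r₁₂ = 1.38 m, r₁₃ = 1.24 m, r₂₃ = 0.136 m.
U = (-0.194) + (-0.246) + (3.40) = 2.96 J.

2.96 J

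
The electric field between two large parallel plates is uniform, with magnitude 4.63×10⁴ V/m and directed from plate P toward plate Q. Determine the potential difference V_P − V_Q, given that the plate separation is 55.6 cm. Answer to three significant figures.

2.57×10⁴ V

In a uniform field, potential decreases in the direction of E: ΔV = −E·d for a displacement d parallel to E.
Going from Q to P is a displacement of 55.6 cm opposite to the field, so V_P − V_Q = +Ed = 2.57×10⁴ V.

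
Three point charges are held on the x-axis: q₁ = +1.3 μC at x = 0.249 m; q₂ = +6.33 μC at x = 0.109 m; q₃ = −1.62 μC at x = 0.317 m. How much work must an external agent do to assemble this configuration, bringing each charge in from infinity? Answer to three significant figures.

-0.193 J

The assembly work is the sum of pairwise potential energies, U = Σ_{i<j} kqᵢqⱼ/rᵢⱼ.
Pair separations: r₁₂ = 0.140 m, r₁₃ = 0.0680 m, r₂₃ = 0.208 m.
U = (0.528) + (-0.278) + (-0.443) = -0.193 J.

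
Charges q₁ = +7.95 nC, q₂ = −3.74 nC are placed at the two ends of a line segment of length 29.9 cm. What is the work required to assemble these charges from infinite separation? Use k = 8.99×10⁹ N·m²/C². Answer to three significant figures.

The work to assemble the configuration equals its total potential energy, U = Σ kqᵢqⱼ/rᵢⱼ over all pairs.
The separation is r = 0.299 m.
U = (-8.94×10⁻⁷) = -8.94×10⁻⁷ J.

-8.94×10⁻⁷ J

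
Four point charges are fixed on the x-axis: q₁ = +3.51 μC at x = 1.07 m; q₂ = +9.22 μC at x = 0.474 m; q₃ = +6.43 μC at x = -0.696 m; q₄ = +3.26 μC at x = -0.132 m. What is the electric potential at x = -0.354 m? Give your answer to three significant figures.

The total potential is the scalar sum of each charge's contribution, V = Σ kqᵢ/rᵢ.
Distances from the field point to each charge: r₁ = 1.42 m, r₂ = 0.828 m, r₃ = 0.342 m, r₄ = 0.222 m.
V = k[(3.51×10⁻⁶)/(1.42) + (9.22×10⁻⁶)/(0.828) + (6.43×10⁻⁶)/(0.342) + (3.26×10⁻⁶)/(0.222)] = 4.23×10⁵ V.

4.23×10⁵ V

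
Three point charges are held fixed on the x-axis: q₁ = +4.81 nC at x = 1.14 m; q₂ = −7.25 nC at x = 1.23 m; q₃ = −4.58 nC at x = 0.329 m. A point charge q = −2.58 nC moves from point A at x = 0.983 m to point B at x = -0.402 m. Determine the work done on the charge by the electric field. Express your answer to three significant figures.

-4.34×10⁻⁸ J

The work done by the electric force is W_field = −ΔU = −q(V_B − V_A) = q(V_A − V_B).
At A: distances to the source charges are 0.157 m, 0.247 m, 0.654 m; V_A = Σ kqᵢ/rᵢ = -51.4 V.
At B: distances to the source charges are 1.54 m, 1.63 m, 0.731 m; V_B = Σ kqᵢ/rᵢ = -68.2 V.
ΔV = V_B − V_A = -16.8 V.
W_field = −qΔV = −(-2.58×10⁻⁹ C)(-16.8 V) = -4.34×10⁻⁸ J.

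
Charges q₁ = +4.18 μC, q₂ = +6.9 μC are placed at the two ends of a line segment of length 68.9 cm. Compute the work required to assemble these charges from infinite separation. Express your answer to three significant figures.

0.376 J

The assembly work is the sum of pairwise potential energies, U = Σ_{i<j} kqᵢqⱼ/rᵢⱼ.
The separation is r = 0.689 m.
U = (0.376) = 0.376 J.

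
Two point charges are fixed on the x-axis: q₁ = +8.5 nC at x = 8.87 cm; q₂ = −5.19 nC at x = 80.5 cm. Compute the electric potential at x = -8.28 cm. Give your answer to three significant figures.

The total potential is the scalar sum of each charge's contribution, V = Σ kqᵢ/rᵢ.
Distances from the field point to each charge: r₁ = 0.171 m, r₂ = 0.888 m.
V = k[(8.50×10⁻⁹)/(0.171) + (-5.19×10⁻⁹)/(0.888)] = 393 V.

393 V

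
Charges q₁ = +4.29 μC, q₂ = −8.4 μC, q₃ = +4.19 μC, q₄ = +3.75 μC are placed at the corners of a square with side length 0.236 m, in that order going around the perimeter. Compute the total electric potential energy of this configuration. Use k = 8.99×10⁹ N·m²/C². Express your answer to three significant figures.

-1.87 J

The assembly work is the sum of pairwise potential energies, U = Σ_{i<j} kqᵢqⱼ/rᵢⱼ.
The four side pairs have separation 0.236 m and the two diagonal pairs 0.334 m.
Summing all 6 pair terms gives U = -1.87 J.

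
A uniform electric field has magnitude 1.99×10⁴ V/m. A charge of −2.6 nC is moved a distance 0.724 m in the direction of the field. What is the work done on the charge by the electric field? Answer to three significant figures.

The potential change for a displacement 0.724 m in the direction of the field is ΔV = −Ed = -1.44×10⁴ V.
W_field = −qΔV = -3.75×10⁻⁵ J.

-3.75×10⁻⁵ J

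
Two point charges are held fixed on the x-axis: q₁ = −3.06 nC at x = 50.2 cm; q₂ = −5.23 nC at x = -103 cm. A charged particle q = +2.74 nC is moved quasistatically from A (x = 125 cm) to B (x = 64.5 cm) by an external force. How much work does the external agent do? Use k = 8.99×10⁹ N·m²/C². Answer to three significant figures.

-4.47×10⁻⁷ J

For quasistatic motion the external work equals the change in potential energy: W_ext = qΔV = q(V_B − V_A).
At A: distances to the source charges are 0.748 m, 2.28 m; V_A = Σ kqᵢ/rᵢ = -57.4 V.
At B: distances to the source charges are 0.143 m, 1.68 m; V_B = Σ kqᵢ/rᵢ = -220 V.
ΔV = V_B − V_A = -163 V.
W_ext = qΔV = (2.74×10⁻⁹ C)(-163 V) = -4.47×10⁻⁷ J.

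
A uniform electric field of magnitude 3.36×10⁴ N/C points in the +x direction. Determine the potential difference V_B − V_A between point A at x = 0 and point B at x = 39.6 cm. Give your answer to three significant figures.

-1.33×10⁴ V

In a uniform field, potential decreases in the direction of E: V_B − V_A = −E·Δx.
V_B − V_A = −(3.36×10⁴ V/m)(0.396 m) = -1.33×10⁴ V.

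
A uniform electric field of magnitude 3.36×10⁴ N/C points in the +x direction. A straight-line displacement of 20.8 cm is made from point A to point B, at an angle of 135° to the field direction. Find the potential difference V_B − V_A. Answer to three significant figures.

4940 V

Only the component of displacement along E changes the potential: ΔV = −E·d·cosθ.
ΔV = −(3.36×10⁴ V/m)(0.208 m)cos135° = 4940 V.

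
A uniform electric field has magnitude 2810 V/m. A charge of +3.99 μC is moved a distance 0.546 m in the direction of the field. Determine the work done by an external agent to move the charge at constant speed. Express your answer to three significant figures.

The potential change for a displacement 0.546 m in the direction of the field is ΔV = −Ed = -1530 V.
W_ext = qΔV = -6.12×10⁻³ J.

-6.12×10⁻³ J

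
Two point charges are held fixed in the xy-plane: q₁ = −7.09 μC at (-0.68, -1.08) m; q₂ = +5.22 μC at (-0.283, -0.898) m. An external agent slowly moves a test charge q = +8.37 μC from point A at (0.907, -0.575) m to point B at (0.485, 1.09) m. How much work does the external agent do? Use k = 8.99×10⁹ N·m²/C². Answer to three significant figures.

-0.0305 J

For quasistatic motion the external work equals the change in potential energy: W_ext = qΔV = q(V_B − V_A).
At A: distances to the source charges are 1.67 m, 1.23 m; V_A = Σ kqᵢ/rᵢ = -214 V.
At B: distances to the source charges are 2.46 m, 2.13 m; V_B = Σ kqᵢ/rᵢ = -3860 V.
ΔV = V_B − V_A = -3650 V.
W_ext = qΔV = (8.37×10⁻⁶ C)(-3650 V) = -0.0305 J.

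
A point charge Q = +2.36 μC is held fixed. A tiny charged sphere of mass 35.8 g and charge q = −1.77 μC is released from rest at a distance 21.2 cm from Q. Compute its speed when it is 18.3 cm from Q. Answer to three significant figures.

Only the electrostatic force acts, so mechanical energy is conserved: ½mv² = U₁ − U₂ = kQq(1/r₁ − 1/r₂).
U₁ − U₂ = (8.99×10⁹ N·m²/C²)(2.36×10⁻⁶ C)(-1.77×10⁻⁶ C)(1/0.212 − 1/0.183) = 0.0281 J.
v = √(2·0.0281/0.0358) = 1.25 m/s.

1.25 m/s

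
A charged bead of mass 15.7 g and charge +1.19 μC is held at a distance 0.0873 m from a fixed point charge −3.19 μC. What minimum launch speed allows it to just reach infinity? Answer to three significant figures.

To just escape, total mechanical energy must reach zero at infinity: ½mv²_min + U = 0, so ½mv²_min = −U = |kQq|/r.
|U| = |kQq|/r = (8.99×10⁹ N·m²/C²)(3.19×10⁻⁶)(1.19×10⁻⁶)/(0.0873) = 0.391 J.
v_min = √(2|U|/m) = √(2·0.391/0.0157) = 7.06 m/s.

7.06 m/s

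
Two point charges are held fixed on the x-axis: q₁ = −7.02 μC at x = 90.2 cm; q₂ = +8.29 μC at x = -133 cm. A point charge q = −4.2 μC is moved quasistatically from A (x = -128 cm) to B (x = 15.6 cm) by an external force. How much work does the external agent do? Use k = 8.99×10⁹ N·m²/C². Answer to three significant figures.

6.28 J

For quasistatic motion the external work equals the change in potential energy: W_ext = qΔV = q(V_B − V_A).
At A: distances to the source charges are 2.18 m, 0.0500 m; V_A = Σ kqᵢ/rᵢ = 1.46×10⁶ V.
At B: distances to the source charges are 0.746 m, 1.49 m; V_B = Σ kqᵢ/rᵢ = -3.44×10⁴ V.
ΔV = V_B − V_A = -1.50×10⁶ V.
W_ext = qΔV = (-4.20×10⁻⁶ C)(-1.50×10⁶ V) = 6.28 J.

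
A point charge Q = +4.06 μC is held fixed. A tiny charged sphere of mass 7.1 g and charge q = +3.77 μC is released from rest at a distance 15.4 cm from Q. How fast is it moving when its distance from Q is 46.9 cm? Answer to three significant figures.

Only the electrostatic force acts, so mechanical energy is conserved: ½mv² = U₁ − U₂ = kQq(1/r₁ − 1/r₂).
U₁ − U₂ = (8.99×10⁹ N·m²/C²)(4.06×10⁻⁶ C)(3.77×10⁻⁶ C)(1/0.154 − 1/0.469) = 0.600 J.
v = √(2·0.600/7.10×10⁻³) = 13.0 m/s.

13.0 m/s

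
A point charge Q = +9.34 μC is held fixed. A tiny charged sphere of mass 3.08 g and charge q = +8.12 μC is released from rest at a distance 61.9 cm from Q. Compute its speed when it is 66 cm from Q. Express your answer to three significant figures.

Only the electrostatic force acts, so mechanical energy is conserved: ½mv² = U₁ − U₂ = kQq(1/r₁ − 1/r₂).
U₁ − U₂ = (8.99×10⁹ N·m²/C²)(9.34×10⁻⁶ C)(8.12×10⁻⁶ C)(1/0.619 − 1/0.660) = 0.0684 J.
v = √(2·0.0684/3.08×10⁻³) = 6.67 m/s.

6.67 m/s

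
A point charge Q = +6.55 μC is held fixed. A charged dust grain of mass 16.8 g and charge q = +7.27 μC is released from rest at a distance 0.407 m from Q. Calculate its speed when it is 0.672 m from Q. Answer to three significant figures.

7.03 m/s

Only the electrostatic force acts, so mechanical energy is conserved: ½mv² = U₁ − U₂ = kQq(1/r₁ − 1/r₂).
U₁ − U₂ = (8.99×10⁹ N·m²/C²)(6.55×10⁻⁶ C)(7.27×10⁻⁶ C)(1/0.407 − 1/0.672) = 0.415 J.
v = √(2·0.415/0.0168) = 7.03 m/s.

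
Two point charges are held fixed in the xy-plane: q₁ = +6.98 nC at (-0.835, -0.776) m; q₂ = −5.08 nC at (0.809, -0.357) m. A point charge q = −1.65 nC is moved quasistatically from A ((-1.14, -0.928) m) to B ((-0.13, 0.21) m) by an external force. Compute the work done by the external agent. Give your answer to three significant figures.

2.50×10⁻⁷ J

For quasistatic motion the external work equals the change in potential energy: W_ext = qΔV = q(V_B − V_A).
At A: distances to the source charges are 0.341 m, 2.03 m; V_A = Σ kqᵢ/rᵢ = 162 V.
At B: distances to the source charges are 1.21 m, 1.10 m; V_B = Σ kqᵢ/rᵢ = 10.1 V.
ΔV = V_B − V_A = -152 V.
W_ext = qΔV = (-1.65×10⁻⁹ C)(-152 V) = 2.50×10⁻⁷ J.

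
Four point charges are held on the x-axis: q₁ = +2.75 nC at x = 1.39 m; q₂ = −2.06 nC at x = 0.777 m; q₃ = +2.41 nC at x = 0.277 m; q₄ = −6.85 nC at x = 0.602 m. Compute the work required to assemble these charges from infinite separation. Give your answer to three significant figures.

-6.55×10⁻⁸ J

The work to assemble the configuration equals its total potential energy, U = Σ kqᵢqⱼ/rᵢⱼ over all pairs.
Pair separations: r₁₂ = 0.613 m, r₁₃ = 1.11 m, r₁₄ = 0.788 m, r₂₃ = 0.500 m, r₂₄ = 0.175 m, r₃₄ = 0.325 m.
Summing all 6 pair terms gives U = -6.55×10⁻⁸ J.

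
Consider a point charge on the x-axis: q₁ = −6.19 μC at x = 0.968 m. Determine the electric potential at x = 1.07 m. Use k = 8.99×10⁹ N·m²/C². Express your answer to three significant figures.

The total potential is the scalar sum of each charge's contribution, V = Σ kqᵢ/rᵢ.
V = k[(-6.19×10⁻⁶)/(0.102)] = -5.46×10⁵ V.

-5.46×10⁵ V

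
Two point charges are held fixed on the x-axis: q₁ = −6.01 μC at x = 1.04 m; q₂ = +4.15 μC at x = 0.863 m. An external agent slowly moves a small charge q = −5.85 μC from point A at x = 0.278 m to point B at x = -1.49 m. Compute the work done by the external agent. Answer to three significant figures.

For quasistatic motion the external work equals the change in potential energy: W_ext = qΔV = q(V_B − V_A).
At A: distances to the source charges are 0.762 m, 0.585 m; V_A = Σ kqᵢ/rᵢ = -7130 V.
At B: distances to the source charges are 2.53 m, 2.35 m; V_B = Σ kqᵢ/rᵢ = -5500 V.
ΔV = V_B − V_A = 1630 V.
W_ext = qΔV = (-5.85×10⁻⁶ C)(1630 V) = -9.54×10⁻³ J.

-9.54×10⁻³ J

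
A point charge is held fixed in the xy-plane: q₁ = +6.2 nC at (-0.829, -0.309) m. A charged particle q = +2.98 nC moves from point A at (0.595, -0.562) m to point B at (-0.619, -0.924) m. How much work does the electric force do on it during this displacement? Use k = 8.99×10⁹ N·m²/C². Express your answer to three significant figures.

-1.41×10⁻⁷ J

The work done by the electric force is W_field = −ΔU = −q(V_B − V_A) = q(V_A − V_B).
At A: distance to the source charge is 1.45 m; V_A = kq₁/r = 38.5 V.
At B: distance to the source charge is 0.650 m; V_B = kq₁/r = 85.8 V.
ΔV = V_B − V_A = 47.2 V.
W_field = −qΔV = −(2.98×10⁻⁹ C)(47.2 V) = -1.41×10⁻⁷ J.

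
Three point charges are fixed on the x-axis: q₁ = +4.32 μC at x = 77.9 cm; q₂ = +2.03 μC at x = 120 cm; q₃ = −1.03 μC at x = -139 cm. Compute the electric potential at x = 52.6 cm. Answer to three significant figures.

1.76×10⁵ V

Electric potential is a scalar, so the contributions from each charge add algebraically: V = Σ kqᵢ/rᵢ.
Distances from the field point to each charge: r₁ = 0.253 m, r₂ = 0.674 m, r₃ = 1.92 m.
V = k[(4.32×10⁻⁶)/(0.253) + (2.03×10⁻⁶)/(0.674) + (-1.03×10⁻⁶)/(1.92)] = 1.76×10⁵ V.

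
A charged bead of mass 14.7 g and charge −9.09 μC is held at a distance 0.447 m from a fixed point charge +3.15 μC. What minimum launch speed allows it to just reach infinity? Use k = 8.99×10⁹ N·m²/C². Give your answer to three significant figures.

8.85 m/s

To just escape, total mechanical energy must reach zero at infinity: ½mv²_min + U = 0, so ½mv²_min = −U = |kQq|/r.
|U| = |kQq|/r = (8.99×10⁹ N·m²/C²)(3.15×10⁻⁶)(9.09×10⁻⁶)/(0.447) = 0.576 J.
v_min = √(2|U|/m) = √(2·0.576/0.0147) = 8.85 m/s.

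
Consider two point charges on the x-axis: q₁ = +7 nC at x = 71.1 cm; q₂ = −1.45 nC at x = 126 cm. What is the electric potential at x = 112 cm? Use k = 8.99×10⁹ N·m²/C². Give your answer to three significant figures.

60.8 V

The total potential is the scalar sum of each charge's contribution, V = Σ kqᵢ/rᵢ.
Distances from the field point to each charge: r₁ = 0.409 m, r₂ = 0.140 m.
V = k[(7.00×10⁻⁹)/(0.409) + (-1.45×10⁻⁹)/(0.140)] = 60.8 V.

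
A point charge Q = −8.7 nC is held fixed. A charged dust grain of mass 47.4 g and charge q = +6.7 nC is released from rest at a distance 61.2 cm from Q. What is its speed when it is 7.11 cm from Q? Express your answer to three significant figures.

Only the electrostatic force acts, so mechanical energy is conserved: ½mv² = U₁ − U₂ = kQq(1/r₁ − 1/r₂).
U₁ − U₂ = (8.99×10⁹ N·m²/C²)(-8.70×10⁻⁹ C)(6.70×10⁻⁹ C)(1/0.612 − 1/0.0711) = 6.51×10⁻⁶ J.
v = √(2·6.51×10⁻⁶/0.0474) = 0.0166 m/s.

0.0166 m/s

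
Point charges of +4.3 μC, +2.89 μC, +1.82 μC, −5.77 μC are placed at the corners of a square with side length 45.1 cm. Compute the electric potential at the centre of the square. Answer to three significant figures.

The total potential is the scalar sum of each charge's contribution, V = Σ kqᵢ/rᵢ.
The distance from each corner to the centre is a√2/2 = 0.319 m.
V = k[(4.30×10⁻⁶)/(0.319) + (2.89×10⁻⁶)/(0.319) + (1.82×10⁻⁶)/(0.319) + (-5.77×10⁻⁶)/(0.319)] = 9.13×10⁴ V.

9.13×10⁴ V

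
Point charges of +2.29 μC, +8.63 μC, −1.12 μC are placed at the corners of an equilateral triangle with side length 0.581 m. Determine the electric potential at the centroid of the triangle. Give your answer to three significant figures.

2.63×10⁵ V

The total potential is the scalar sum of each charge's contribution, V = Σ kqᵢ/rᵢ.
The distance from each vertex to the centroid is a/√3 = 0.335 m.
V = k[(2.29×10⁻⁶)/(0.335) + (8.63×10⁻⁶)/(0.335) + (-1.12×10⁻⁶)/(0.335)] = 2.63×10⁵ V.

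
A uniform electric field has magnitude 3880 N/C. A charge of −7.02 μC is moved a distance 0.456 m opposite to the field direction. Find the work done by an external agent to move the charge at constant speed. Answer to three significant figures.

-0.0124 J

The potential change for a displacement 0.456 m opposite to the field direction is ΔV = +Ed = 1770 V.
W_ext = qΔV = -0.0124 J.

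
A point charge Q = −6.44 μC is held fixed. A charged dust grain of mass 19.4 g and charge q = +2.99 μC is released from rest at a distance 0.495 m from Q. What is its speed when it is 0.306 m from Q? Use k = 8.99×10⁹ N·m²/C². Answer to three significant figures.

4.72 m/s

Only the electrostatic force acts, so mechanical energy is conserved: ½mv² = U₁ − U₂ = kQq(1/r₁ − 1/r₂).
U₁ − U₂ = (8.99×10⁹ N·m²/C²)(-6.44×10⁻⁶ C)(2.99×10⁻⁶ C)(1/0.495 − 1/0.306) = 0.216 J.
v = √(2·0.216/0.0194) = 4.72 m/s.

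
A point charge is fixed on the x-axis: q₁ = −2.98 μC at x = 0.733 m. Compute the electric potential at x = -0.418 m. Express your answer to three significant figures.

-2.33×10⁴ V

Electric potential is a scalar, so the contributions from each charge add algebraically: V = Σ kqᵢ/rᵢ.
V = k[(-2.98×10⁻⁶)/(1.15)] = -2.33×10⁴ V.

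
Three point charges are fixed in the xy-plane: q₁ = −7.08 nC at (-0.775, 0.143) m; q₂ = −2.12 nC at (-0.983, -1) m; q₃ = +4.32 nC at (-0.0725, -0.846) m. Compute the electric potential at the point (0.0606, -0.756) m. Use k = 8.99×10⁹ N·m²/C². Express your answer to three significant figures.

The total potential is the scalar sum of each charge's contribution, V = Σ kqᵢ/rᵢ.
Distances from the field point to each charge: r₁ = 1.23 m, r₂ = 1.07 m, r₃ = 0.161 m.
V = k[(-7.08×10⁻⁹)/(1.23) + (-2.12×10⁻⁹)/(1.07) + (4.32×10⁻⁹)/(0.161)] = 172 V.

172 V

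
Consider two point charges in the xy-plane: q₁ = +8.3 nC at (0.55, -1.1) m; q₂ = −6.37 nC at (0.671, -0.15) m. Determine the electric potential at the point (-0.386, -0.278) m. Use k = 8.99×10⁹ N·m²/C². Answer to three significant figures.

Electric potential is a scalar, so the contributions from each charge add algebraically: V = Σ kqᵢ/rᵢ.
Distances from the field point to each charge: r₁ = 1.25 m, r₂ = 1.06 m.
V = k[(8.30×10⁻⁹)/(1.25) + (-6.37×10⁻⁹)/(1.06)] = 6.11 V.

6.11 V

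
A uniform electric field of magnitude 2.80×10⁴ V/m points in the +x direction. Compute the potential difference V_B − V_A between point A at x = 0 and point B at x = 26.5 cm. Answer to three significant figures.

In a uniform field, potential decreases in the direction of E: V_B − V_A = −E·Δx.
V_B − V_A = −(2.80×10⁴ V/m)(0.265 m) = -7420 V.

-7420 V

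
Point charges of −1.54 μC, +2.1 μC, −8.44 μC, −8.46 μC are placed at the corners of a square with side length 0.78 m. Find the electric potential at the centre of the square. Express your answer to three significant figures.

-2.66×10⁵ V

Electric potential is a scalar, so the contributions from each charge add algebraically: V = Σ kqᵢ/rᵢ.
The distance from each corner to the centre is a√2/2 = 0.552 m.
V = k[(-1.54×10⁻⁶)/(0.552) + (2.10×10⁻⁶)/(0.552) + (-8.44×10⁻⁶)/(0.552) + (-8.46×10⁻⁶)/(0.552)] = -2.66×10⁵ V.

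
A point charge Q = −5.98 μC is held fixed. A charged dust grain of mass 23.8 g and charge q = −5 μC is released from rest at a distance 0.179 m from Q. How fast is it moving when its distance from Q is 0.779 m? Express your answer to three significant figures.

Only the electrostatic force acts, so mechanical energy is conserved: ½mv² = U₁ − U₂ = kQq(1/r₁ − 1/r₂).
U₁ − U₂ = (8.99×10⁹ N·m²/C²)(-5.98×10⁻⁶ C)(-5.00×10⁻⁶ C)(1/0.179 − 1/0.779) = 1.16 J.
v = √(2·1.16/0.0238) = 9.86 m/s.

9.86 m/s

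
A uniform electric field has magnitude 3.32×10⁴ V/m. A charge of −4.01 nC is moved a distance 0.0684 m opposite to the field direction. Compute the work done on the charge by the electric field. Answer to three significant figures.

The potential change for a displacement 0.0684 m opposite to the field direction is ΔV = +Ed = 2270 V.
W_field = −qΔV = 9.11×10⁻⁶ J.

9.11×10⁻⁶ J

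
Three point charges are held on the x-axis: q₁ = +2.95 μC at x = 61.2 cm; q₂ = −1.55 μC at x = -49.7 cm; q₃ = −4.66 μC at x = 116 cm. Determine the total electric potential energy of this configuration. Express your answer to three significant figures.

The work to assemble the configuration equals its total potential energy, U = Σ kqᵢqⱼ/rᵢⱼ over all pairs.
Pair separations: r₁₂ = 1.11 m, r₁₃ = 0.548 m, r₂₃ = 1.66 m.
U = (-0.0371) + (-0.226) + (0.0392) = -0.223 J.

-0.223 J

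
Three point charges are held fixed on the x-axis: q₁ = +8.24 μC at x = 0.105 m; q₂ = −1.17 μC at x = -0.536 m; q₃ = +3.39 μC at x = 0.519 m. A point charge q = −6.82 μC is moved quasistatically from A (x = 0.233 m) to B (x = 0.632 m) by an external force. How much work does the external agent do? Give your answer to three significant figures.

For quasistatic motion the external work equals the change in potential energy: W_ext = qΔV = q(V_B − V_A).
At A: distances to the source charges are 0.128 m, 0.769 m, 0.286 m; V_A = Σ kqᵢ/rᵢ = 6.72×10⁵ V.
At B: distances to the source charges are 0.527 m, 1.17 m, 0.113 m; V_B = Σ kqᵢ/rᵢ = 4.01×10⁵ V.
ΔV = V_B − V_A = -2.70×10⁵ V.
W_ext = qΔV = (-6.82×10⁻⁶ C)(-2.70×10⁵ V) = 1.84 J.

1.84 J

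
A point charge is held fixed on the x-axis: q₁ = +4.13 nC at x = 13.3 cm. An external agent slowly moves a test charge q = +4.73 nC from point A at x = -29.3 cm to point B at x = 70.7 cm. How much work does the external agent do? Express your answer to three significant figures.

-1.06×10⁻⁷ J

For quasistatic motion the external work equals the change in potential energy: W_ext = qΔV = q(V_B − V_A).
At A: distance to the source charge is 0.426 m; V_A = kq₁/r = 87.2 V.
At B: distance to the source charge is 0.574 m; V_B = kq₁/r = 64.7 V.
ΔV = V_B − V_A = -22.5 V.
W_ext = qΔV = (4.73×10⁻⁹ C)(-22.5 V) = -1.06×10⁻⁷ J.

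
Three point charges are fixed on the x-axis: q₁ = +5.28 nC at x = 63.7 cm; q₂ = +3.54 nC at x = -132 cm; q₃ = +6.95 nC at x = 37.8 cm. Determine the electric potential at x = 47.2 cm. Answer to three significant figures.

970 V

Electric potential is a scalar, so the contributions from each charge add algebraically: V = Σ kqᵢ/rᵢ.
Distances from the field point to each charge: r₁ = 0.165 m, r₂ = 1.79 m, r₃ = 0.0940 m.
V = k[(5.28×10⁻⁹)/(0.165) + (3.54×10⁻⁹)/(1.79) + (6.95×10⁻⁹)/(0.0940)] = 970 V.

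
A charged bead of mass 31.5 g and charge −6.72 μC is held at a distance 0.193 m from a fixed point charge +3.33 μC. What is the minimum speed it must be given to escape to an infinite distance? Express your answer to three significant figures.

8.14 m/s

To just escape, total mechanical energy must reach zero at infinity: ½mv²_min + U = 0, so ½mv²_min = −U = |kQq|/r.
|U| = |kQq|/r = (8.99×10⁹ N·m²/C²)(3.33×10⁻⁶)(6.72×10⁻⁶)/(0.193) = 1.04 J.
v_min = √(2|U|/m) = √(2·1.04/0.0315) = 8.14 m/s.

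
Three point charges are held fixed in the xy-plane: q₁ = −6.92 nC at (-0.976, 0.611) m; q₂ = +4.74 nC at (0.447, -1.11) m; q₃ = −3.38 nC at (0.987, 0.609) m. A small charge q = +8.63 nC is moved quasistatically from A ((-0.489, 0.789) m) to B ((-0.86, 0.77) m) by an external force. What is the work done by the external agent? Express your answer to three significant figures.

For quasistatic motion the external work equals the change in potential energy: W_ext = qΔV = q(V_B − V_A).
At A: distances to the source charges are 0.519 m, 2.12 m, 1.49 m; V_A = Σ kqᵢ/rᵢ = -120 V.
At B: distances to the source charges are 0.197 m, 2.29 m, 1.85 m; V_B = Σ kqᵢ/rᵢ = -314 V.
ΔV = V_B − V_A = -194 V.
W_ext = qΔV = (8.63×10⁻⁹ C)(-194 V) = -1.67×10⁻⁶ J.

-1.67×10⁻⁶ J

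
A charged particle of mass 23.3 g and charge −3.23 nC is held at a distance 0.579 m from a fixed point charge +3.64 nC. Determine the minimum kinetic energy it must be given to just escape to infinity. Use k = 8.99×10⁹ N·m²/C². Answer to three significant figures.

To just escape, total mechanical energy must reach zero at infinity: ½mv²_min + U = 0, so ½mv²_min = −U = |kQq|/r.
|U| = |kQq|/r = (8.99×10⁹ N·m²/C²)(3.64×10⁻⁹)(3.23×10⁻⁹)/(0.579) = 1.83×10⁻⁷ J.

1.83×10⁻⁷ J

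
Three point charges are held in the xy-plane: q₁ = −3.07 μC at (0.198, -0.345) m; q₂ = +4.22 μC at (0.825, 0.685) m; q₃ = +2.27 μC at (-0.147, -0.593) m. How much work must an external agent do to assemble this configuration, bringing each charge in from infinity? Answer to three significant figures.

-0.190 J

The work to assemble the configuration equals its total potential energy, U = Σ kqᵢqⱼ/rᵢⱼ over all pairs.
Pair separations: r₁₂ = 1.21 m, r₁₃ = 0.425 m, r₂₃ = 1.61 m.
U = (-0.0966) + (-0.147) + (0.0536) = -0.190 J.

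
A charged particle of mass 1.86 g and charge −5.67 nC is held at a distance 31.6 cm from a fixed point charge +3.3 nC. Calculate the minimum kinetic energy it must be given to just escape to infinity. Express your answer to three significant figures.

5.32×10⁻⁷ J

To just escape, total mechanical energy must reach zero at infinity: ½mv²_min + U = 0, so ½mv²_min = −U = |kQq|/r.
|U| = |kQq|/r = (8.99×10⁹ N·m²/C²)(3.30×10⁻⁹)(5.67×10⁻⁹)/(0.316) = 5.32×10⁻⁷ J.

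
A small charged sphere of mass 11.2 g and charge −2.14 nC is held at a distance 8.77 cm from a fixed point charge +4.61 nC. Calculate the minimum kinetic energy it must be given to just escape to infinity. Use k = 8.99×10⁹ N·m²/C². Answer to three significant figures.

To just escape, total mechanical energy must reach zero at infinity: ½mv²_min + U = 0, so ½mv²_min = −U = |kQq|/r.
|U| = |kQq|/r = (8.99×10⁹ N·m²/C²)(4.61×10⁻⁹)(2.14×10⁻⁹)/(0.0877) = 1.01×10⁻⁶ J.

1.01×10⁻⁶ J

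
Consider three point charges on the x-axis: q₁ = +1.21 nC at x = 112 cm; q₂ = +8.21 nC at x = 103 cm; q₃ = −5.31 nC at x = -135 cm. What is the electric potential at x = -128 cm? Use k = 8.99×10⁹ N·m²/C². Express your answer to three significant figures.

-645 V

Electric potential is a scalar, so the contributions from each charge add algebraically: V = Σ kqᵢ/rᵢ.
Distances from the field point to each charge: r₁ = 2.40 m, r₂ = 2.31 m, r₃ = 0.0700 m.
V = k[(1.21×10⁻⁹)/(2.40) + (8.21×10⁻⁹)/(2.31) + (-5.31×10⁻⁹)/(0.0700)] = -645 V.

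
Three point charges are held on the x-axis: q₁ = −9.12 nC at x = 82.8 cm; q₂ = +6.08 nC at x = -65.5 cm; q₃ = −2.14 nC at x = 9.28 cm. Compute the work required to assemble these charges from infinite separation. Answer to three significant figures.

The assembly work is the sum of pairwise potential energies, U = Σ_{i<j} kqᵢqⱼ/rᵢⱼ.
Pair separations: r₁₂ = 1.48 m, r₁₃ = 0.735 m, r₂₃ = 0.748 m.
U = (-3.36×10⁻⁷) + (2.39×10⁻⁷) + (-1.56×10⁻⁷) = -2.54×10⁻⁷ J.

-2.54×10⁻⁷ J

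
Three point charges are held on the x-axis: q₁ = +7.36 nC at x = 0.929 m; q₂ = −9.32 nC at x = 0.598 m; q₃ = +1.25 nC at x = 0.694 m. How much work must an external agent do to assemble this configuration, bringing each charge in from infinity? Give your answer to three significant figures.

-2.60×10⁻⁶ J

The work to assemble the configuration equals its total potential energy, U = Σ kqᵢqⱼ/rᵢⱼ over all pairs.
Pair separations: r₁₂ = 0.331 m, r₁₃ = 0.235 m, r₂₃ = 0.0960 m.
U = (-1.86×10⁻⁶) + (3.52×10⁻⁷) + (-1.09×10⁻⁶) = -2.60×10⁻⁶ J.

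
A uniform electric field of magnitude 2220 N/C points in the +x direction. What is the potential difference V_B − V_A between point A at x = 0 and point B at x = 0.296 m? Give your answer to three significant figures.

-657 V

In a uniform field, potential decreases in the direction of E: V_B − V_A = −E·Δx.
V_B − V_A = −(2220 V/m)(0.296 m) = -657 V.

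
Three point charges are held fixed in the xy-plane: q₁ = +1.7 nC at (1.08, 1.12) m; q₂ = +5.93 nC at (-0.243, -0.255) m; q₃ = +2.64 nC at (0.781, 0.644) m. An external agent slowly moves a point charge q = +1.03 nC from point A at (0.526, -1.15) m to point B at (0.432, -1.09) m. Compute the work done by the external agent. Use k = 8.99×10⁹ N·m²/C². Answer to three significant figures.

5.03×10⁻⁹ J

For quasistatic motion the external work equals the change in potential energy: W_ext = qΔV = q(V_B − V_A).
At A: distances to the source charges are 2.34 m, 1.18 m, 1.81 m; V_A = Σ kqᵢ/rᵢ = 64.8 V.
At B: distances to the source charges are 2.30 m, 1.07 m, 1.77 m; V_B = Σ kqᵢ/rᵢ = 69.7 V.
ΔV = V_B − V_A = 4.89 V.
W_ext = qΔV = (1.03×10⁻⁹ C)(4.89 V) = 5.03×10⁻⁹ J.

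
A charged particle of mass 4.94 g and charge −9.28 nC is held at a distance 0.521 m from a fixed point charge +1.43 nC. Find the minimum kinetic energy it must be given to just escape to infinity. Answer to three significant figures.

To just escape, total mechanical energy must reach zero at infinity: ½mv²_min + U = 0, so ½mv²_min = −U = |kQq|/r.
|U| = |kQq|/r = (8.99×10⁹ N·m²/C²)(1.43×10⁻⁹)(9.28×10⁻⁹)/(0.521) = 2.29×10⁻⁷ J.

2.29×10⁻⁷ J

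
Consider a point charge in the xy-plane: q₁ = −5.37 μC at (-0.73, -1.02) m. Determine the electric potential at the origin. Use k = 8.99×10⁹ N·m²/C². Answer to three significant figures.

-3.85×10⁴ V

Electric potential is a scalar, so the contributions from each charge add algebraically: V = Σ kqᵢ/rᵢ.
Distances from the field point to each charge: r₁ = 1.25 m.
V = k[(-5.37×10⁻⁶)/(1.25)] = -3.85×10⁴ V.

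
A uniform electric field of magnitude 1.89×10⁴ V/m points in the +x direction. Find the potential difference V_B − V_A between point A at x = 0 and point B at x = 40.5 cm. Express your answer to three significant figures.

-7650 V

In a uniform field, potential decreases in the direction of E: V_B − V_A = −E·Δx.
V_B − V_A = −(1.89×10⁴ V/m)(0.405 m) = -7650 V.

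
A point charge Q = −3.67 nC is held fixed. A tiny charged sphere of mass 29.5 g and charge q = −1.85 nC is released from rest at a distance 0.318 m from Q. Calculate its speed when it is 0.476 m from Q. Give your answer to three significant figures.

Only the electrostatic force acts, so mechanical energy is conserved: ½mv² = U₁ − U₂ = kQq(1/r₁ − 1/r₂).
U₁ − U₂ = (8.99×10⁹ N·m²/C²)(-3.67×10⁻⁹ C)(-1.85×10⁻⁹ C)(1/0.318 − 1/0.476) = 6.37×10⁻⁸ J.
v = √(2·6.37×10⁻⁸/0.0295) = 2.08×10⁻³ m/s.

2.08×10⁻³ m/s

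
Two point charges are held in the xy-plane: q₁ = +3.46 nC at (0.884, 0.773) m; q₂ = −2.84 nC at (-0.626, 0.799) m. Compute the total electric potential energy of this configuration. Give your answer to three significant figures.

The assembly work is the sum of pairwise potential energies, U = Σ_{i<j} kqᵢqⱼ/rᵢⱼ.
Pair separations: r₁₂ = 1.51 m.
U = (-5.85×10⁻⁸) = -5.85×10⁻⁸ J.

-5.85×10⁻⁸ J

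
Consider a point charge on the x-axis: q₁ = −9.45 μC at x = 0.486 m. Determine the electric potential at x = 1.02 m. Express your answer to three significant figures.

The total potential is the scalar sum of each charge's contribution, V = Σ kqᵢ/rᵢ.
V = k[(-9.45×10⁻⁶)/(0.534)] = -1.59×10⁵ V.

-1.59×10⁵ V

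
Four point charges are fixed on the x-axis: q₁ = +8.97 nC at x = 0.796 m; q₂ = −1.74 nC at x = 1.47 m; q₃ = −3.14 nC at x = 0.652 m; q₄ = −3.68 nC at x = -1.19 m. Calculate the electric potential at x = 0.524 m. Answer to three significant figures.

The total potential is the scalar sum of each charge's contribution, V = Σ kqᵢ/rᵢ.
Distances from the field point to each charge: r₁ = 0.272 m, r₂ = 0.946 m, r₃ = 0.128 m, r₄ = 1.71 m.
V = k[(8.97×10⁻⁹)/(0.272) + (-1.74×10⁻⁹)/(0.946) + (-3.14×10⁻⁹)/(0.128) + (-3.68×10⁻⁹)/(1.71)] = 40.1 V.

40.1 V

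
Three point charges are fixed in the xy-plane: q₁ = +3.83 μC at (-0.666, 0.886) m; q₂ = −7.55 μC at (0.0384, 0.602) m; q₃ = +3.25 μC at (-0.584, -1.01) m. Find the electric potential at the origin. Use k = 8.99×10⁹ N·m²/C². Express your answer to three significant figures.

-5.64×10⁴ V

The total potential is the scalar sum of each charge's contribution, V = Σ kqᵢ/rᵢ.
Distances from the field point to each charge: r₁ = 1.11 m, r₂ = 0.603 m, r₃ = 1.17 m.
V = k[(3.83×10⁻⁶)/(1.11) + (-7.55×10⁻⁶)/(0.603) + (3.25×10⁻⁶)/(1.17)] = -5.64×10⁴ V.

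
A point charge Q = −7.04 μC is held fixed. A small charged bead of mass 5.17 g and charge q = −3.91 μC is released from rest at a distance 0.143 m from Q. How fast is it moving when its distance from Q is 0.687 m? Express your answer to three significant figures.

Only the electrostatic force acts, so mechanical energy is conserved: ½mv² = U₁ − U₂ = kQq(1/r₁ − 1/r₂).
U₁ − U₂ = (8.99×10⁹ N·m²/C²)(-7.04×10⁻⁶ C)(-3.91×10⁻⁶ C)(1/0.143 − 1/0.687) = 1.37 J.
v = √(2·1.37/5.17×10⁻³) = 23.0 m/s.

23.0 m/s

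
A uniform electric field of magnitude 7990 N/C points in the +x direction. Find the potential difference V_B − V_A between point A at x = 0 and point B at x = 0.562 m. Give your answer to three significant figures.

In a uniform field, potential decreases in the direction of E: V_B − V_A = −E·Δx.
V_B − V_A = −(7990 V/m)(0.562 m) = -4490 V.

-4490 V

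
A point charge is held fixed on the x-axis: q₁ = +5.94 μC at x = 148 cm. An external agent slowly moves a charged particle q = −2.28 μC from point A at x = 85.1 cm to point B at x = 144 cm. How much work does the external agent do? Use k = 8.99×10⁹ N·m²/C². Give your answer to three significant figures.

For quasistatic motion the external work equals the change in potential energy: W_ext = qΔV = q(V_B − V_A).
At A: distance to the source charge is 0.629 m; V_A = kq₁/r = 8.49×10⁴ V.
At B: distance to the source charge is 0.0400 m; V_B = kq₁/r = 1.34×10⁶ V.
ΔV = V_B − V_A = 1.25×10⁶ V.
W_ext = qΔV = (-2.28×10⁻⁶ C)(1.25×10⁶ V) = -2.85 J.

-2.85 J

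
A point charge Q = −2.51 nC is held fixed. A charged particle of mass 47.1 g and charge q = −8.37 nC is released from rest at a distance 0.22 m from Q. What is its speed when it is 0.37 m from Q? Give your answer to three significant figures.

3.84×10⁻³ m/s

Only the electrostatic force acts, so mechanical energy is conserved: ½mv² = U₁ − U₂ = kQq(1/r₁ − 1/r₂).
U₁ − U₂ = (8.99×10⁹ N·m²/C²)(-2.51×10⁻⁹ C)(-8.37×10⁻⁹ C)(1/0.220 − 1/0.370) = 3.48×10⁻⁷ J.
v = √(2·3.48×10⁻⁷/0.0471) = 3.84×10⁻³ m/s.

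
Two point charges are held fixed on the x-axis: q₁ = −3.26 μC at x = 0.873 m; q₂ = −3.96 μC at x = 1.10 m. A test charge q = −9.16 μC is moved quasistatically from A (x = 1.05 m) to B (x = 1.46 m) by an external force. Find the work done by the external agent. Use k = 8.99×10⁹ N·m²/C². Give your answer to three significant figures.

For quasistatic motion the external work equals the change in potential energy: W_ext = qΔV = q(V_B − V_A).
At A: distances to the source charges are 0.177 m, 0.0500 m; V_A = Σ kqᵢ/rᵢ = -8.78×10⁵ V.
At B: distances to the source charges are 0.587 m, 0.360 m; V_B = Σ kqᵢ/rᵢ = -1.49×10⁵ V.
ΔV = V_B − V_A = 7.29×10⁵ V.
W_ext = qΔV = (-9.16×10⁻⁶ C)(7.29×10⁵ V) = -6.68 J.

-6.68 J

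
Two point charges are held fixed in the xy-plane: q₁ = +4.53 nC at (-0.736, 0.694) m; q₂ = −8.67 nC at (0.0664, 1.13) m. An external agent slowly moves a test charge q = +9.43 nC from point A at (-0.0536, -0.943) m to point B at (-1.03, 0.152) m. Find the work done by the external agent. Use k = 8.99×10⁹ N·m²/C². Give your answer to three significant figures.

For quasistatic motion the external work equals the change in potential energy: W_ext = qΔV = q(V_B − V_A).
At A: distances to the source charges are 1.77 m, 2.08 m; V_A = Σ kqᵢ/rᵢ = -14.6 V.
At B: distances to the source charges are 0.617 m, 1.47 m; V_B = Σ kqᵢ/rᵢ = 13.0 V.
ΔV = V_B − V_A = 27.6 V.
W_ext = qΔV = (9.43×10⁻⁹ C)(27.6 V) = 2.60×10⁻⁷ J.

2.60×10⁻⁷ J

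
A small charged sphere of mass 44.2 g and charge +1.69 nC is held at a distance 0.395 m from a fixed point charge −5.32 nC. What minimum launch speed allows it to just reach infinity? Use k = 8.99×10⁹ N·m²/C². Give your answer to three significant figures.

3.04×10⁻³ m/s

To just escape, total mechanical energy must reach zero at infinity: ½mv²_min + U = 0, so ½mv²_min = −U = |kQq|/r.
|U| = |kQq|/r = (8.99×10⁹ N·m²/C²)(5.32×10⁻⁹)(1.69×10⁻⁹)/(0.395) = 2.05×10⁻⁷ J.
v_min = √(2|U|/m) = √(2·2.05×10⁻⁷/0.0442) = 3.04×10⁻³ m/s.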